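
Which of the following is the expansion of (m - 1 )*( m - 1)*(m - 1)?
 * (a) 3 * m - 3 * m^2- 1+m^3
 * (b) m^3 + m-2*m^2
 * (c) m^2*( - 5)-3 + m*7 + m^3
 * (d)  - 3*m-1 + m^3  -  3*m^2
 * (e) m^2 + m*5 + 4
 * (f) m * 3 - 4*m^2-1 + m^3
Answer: a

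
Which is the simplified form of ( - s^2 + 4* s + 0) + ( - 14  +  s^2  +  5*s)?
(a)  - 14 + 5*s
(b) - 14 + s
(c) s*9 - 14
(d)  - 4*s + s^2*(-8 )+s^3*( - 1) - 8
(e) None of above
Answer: c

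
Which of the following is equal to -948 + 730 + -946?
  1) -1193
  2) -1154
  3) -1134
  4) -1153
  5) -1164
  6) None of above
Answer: 5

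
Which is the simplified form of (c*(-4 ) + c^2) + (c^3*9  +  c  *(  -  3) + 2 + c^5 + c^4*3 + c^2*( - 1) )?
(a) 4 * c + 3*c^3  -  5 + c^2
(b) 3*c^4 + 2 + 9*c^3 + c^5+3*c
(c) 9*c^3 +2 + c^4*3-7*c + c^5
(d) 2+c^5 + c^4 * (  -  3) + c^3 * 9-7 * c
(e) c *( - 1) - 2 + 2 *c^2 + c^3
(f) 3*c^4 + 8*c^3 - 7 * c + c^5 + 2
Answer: c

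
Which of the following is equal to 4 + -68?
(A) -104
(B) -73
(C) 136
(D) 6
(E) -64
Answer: E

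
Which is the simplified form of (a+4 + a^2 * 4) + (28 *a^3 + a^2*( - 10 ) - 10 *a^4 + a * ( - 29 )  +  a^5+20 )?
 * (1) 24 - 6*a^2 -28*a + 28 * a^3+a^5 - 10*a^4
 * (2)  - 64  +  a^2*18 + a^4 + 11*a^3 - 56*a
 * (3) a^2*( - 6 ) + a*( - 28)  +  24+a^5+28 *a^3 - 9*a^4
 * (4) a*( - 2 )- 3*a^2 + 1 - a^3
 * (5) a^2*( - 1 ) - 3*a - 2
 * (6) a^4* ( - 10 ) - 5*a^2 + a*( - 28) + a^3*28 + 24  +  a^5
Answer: 1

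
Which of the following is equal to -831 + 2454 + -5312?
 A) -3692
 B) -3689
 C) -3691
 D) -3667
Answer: B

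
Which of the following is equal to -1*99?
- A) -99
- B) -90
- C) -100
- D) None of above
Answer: A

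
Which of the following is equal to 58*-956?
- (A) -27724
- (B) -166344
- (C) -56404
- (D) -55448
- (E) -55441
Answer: D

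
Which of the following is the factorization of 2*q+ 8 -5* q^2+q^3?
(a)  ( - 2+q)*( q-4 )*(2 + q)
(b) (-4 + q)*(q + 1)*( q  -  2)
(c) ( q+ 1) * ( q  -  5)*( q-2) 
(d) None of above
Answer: b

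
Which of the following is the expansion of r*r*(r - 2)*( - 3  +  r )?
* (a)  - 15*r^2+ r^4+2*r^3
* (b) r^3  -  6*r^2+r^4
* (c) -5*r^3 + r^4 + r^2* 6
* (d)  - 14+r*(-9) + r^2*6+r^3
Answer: c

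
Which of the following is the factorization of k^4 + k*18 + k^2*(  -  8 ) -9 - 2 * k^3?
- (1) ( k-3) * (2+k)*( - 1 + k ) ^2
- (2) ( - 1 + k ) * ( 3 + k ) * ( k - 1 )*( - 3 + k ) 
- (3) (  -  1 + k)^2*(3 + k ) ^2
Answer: 2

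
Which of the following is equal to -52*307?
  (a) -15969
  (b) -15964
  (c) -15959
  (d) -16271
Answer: b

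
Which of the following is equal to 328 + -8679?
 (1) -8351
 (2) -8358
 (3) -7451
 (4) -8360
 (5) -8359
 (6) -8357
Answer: 1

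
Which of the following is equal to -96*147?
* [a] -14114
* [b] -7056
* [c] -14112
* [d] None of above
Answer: c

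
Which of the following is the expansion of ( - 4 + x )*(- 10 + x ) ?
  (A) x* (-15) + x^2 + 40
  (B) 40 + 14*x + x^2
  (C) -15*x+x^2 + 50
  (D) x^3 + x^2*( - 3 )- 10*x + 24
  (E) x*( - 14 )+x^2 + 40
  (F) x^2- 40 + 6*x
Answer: E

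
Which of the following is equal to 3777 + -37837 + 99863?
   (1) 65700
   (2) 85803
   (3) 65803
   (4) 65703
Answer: 3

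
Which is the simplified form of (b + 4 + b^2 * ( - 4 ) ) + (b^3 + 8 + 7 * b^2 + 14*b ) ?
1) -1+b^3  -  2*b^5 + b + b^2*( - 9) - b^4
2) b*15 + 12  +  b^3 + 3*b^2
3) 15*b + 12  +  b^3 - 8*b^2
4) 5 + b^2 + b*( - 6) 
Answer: 2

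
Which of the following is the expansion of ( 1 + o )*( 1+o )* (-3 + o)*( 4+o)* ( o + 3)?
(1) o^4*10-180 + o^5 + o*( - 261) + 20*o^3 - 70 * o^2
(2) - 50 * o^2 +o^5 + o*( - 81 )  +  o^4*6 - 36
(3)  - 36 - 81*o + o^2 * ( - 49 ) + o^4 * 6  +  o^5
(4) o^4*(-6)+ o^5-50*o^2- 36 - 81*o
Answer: 2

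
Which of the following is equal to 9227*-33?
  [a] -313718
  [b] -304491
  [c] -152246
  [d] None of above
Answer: b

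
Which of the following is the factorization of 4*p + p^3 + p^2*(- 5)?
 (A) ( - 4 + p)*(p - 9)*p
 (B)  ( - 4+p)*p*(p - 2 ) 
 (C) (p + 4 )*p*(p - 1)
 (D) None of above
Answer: D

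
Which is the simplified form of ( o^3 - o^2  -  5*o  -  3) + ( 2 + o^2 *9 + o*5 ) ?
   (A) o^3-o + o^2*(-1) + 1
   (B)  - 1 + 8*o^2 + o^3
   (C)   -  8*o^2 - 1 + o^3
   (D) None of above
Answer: B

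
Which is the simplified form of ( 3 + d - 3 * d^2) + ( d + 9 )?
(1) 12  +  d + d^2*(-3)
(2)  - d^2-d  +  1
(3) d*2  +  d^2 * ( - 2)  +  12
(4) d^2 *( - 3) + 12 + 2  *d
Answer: 4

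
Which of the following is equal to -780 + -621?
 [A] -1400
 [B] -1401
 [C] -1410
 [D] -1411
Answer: B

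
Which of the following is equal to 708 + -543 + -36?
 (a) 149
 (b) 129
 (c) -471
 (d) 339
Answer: b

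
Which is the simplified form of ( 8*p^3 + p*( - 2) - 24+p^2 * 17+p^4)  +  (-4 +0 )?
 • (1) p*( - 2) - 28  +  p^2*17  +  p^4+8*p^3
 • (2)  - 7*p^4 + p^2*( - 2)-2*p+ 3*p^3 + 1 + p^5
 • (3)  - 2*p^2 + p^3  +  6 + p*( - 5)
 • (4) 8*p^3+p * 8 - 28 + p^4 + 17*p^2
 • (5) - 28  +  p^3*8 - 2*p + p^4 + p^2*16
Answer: 1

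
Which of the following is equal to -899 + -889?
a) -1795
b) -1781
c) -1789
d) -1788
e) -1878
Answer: d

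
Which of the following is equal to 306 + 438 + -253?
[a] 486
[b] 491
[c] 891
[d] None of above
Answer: b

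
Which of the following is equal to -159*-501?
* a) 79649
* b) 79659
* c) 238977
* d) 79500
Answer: b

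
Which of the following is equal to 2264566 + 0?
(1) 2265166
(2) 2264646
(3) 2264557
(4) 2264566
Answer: 4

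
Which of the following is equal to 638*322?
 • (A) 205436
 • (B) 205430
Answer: A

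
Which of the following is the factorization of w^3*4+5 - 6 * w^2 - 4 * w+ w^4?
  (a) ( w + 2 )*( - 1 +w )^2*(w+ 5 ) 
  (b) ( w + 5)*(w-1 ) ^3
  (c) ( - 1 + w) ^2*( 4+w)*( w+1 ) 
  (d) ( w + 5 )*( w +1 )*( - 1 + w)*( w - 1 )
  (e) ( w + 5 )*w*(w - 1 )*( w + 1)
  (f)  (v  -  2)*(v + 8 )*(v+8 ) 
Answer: d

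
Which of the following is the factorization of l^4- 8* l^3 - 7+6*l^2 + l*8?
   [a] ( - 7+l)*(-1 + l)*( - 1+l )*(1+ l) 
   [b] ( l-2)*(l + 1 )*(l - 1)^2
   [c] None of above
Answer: a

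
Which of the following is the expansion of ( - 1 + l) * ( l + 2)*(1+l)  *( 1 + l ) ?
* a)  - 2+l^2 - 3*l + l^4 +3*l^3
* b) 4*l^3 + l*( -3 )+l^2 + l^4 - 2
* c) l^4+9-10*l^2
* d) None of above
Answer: a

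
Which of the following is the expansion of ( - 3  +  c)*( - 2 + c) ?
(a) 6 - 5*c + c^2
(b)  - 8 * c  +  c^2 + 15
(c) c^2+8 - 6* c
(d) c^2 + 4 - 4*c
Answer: a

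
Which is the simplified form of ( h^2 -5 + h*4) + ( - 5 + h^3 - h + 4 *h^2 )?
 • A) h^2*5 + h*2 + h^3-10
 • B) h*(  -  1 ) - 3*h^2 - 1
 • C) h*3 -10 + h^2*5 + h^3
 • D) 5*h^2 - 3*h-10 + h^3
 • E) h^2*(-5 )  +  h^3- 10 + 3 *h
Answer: C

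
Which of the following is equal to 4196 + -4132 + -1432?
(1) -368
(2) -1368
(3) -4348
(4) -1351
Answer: 2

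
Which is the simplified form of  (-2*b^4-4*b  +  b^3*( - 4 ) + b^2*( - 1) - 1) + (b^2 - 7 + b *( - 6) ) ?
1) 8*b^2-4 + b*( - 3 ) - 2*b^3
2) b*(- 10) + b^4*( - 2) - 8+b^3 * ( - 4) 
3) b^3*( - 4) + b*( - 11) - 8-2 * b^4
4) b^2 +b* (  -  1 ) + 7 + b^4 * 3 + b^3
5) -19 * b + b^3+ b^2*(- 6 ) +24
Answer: 2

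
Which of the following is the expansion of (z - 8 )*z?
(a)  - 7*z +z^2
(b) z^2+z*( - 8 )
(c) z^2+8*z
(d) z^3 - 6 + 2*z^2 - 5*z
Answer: b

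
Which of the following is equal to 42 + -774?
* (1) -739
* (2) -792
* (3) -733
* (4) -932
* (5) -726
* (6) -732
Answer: 6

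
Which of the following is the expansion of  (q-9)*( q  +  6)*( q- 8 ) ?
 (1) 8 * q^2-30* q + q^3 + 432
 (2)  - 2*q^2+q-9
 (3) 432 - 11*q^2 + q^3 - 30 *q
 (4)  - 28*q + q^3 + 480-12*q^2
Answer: 3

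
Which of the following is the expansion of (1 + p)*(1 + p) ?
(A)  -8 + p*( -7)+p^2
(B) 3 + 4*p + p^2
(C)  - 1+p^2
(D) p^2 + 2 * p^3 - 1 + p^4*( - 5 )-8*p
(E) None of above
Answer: E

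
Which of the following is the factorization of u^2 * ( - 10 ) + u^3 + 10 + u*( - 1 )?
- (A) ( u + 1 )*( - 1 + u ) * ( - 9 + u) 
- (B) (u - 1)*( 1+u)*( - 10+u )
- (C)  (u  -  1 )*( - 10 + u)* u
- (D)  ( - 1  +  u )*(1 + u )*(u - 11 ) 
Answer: B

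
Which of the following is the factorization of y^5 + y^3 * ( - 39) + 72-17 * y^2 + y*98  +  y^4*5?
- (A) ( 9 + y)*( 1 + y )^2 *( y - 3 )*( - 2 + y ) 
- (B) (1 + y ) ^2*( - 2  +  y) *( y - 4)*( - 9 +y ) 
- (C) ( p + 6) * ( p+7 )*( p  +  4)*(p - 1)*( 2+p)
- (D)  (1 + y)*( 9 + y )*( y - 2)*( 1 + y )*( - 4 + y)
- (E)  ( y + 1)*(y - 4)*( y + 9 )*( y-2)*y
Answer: D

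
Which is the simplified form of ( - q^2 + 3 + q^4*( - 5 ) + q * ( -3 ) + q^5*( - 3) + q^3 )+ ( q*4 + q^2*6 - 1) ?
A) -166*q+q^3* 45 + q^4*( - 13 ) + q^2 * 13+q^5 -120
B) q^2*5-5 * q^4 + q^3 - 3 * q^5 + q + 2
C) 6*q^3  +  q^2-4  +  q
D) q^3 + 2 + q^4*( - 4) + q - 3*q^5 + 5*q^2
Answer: B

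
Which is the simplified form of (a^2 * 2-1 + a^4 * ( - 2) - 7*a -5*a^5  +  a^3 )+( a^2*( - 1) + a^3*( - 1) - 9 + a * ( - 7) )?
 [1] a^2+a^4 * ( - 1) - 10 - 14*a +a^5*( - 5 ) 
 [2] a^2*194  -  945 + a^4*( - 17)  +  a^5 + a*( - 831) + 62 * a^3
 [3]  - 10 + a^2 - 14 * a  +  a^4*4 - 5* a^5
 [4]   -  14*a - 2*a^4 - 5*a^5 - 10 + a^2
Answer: 4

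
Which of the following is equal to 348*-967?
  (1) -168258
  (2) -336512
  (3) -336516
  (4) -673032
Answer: 3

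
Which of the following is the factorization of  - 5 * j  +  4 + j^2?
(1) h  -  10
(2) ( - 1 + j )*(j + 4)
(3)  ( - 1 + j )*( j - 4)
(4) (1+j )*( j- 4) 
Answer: 3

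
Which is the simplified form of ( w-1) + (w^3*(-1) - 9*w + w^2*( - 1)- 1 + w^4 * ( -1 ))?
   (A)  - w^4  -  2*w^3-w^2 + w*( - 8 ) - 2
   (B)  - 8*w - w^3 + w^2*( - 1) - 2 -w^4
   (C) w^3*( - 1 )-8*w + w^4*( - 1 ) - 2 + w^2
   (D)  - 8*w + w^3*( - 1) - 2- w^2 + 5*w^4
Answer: B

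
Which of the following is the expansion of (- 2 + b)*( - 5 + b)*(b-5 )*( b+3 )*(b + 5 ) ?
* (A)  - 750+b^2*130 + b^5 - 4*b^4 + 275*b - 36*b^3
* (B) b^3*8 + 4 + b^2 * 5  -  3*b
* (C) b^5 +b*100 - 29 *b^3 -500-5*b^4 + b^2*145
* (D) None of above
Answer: A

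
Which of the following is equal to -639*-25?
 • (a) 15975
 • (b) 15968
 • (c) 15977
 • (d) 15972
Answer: a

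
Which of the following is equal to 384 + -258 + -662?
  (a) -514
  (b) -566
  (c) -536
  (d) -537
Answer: c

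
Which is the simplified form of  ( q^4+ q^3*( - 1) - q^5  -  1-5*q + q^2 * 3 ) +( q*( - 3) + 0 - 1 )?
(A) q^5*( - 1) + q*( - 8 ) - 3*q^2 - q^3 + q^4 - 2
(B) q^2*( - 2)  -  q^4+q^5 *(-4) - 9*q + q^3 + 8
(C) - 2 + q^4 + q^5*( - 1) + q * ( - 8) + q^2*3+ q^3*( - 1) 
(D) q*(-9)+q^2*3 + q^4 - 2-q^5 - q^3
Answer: C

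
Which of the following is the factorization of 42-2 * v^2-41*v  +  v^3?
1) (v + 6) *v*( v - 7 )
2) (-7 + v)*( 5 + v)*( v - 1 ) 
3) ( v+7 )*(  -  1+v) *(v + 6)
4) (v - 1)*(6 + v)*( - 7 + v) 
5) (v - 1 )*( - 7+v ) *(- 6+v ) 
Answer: 4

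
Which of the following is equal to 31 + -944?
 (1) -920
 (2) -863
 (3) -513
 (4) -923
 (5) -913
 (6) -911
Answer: 5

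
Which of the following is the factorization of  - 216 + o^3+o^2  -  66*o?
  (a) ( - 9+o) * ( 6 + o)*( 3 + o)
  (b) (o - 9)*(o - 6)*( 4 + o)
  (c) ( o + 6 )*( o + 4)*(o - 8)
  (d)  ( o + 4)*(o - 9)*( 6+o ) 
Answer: d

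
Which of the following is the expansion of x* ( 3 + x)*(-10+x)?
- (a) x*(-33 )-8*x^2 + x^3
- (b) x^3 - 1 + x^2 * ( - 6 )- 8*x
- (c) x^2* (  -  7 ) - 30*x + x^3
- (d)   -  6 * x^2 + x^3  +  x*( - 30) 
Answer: c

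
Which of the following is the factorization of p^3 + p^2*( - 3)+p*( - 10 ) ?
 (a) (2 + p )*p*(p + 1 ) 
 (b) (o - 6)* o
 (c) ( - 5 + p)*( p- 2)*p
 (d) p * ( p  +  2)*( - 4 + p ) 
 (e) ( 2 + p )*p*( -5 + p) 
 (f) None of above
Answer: e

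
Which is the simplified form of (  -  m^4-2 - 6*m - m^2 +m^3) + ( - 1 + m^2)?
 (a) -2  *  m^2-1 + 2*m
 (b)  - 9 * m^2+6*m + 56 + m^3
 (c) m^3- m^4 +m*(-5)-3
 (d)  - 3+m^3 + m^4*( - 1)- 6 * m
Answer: d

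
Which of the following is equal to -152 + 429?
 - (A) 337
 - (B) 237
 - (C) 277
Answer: C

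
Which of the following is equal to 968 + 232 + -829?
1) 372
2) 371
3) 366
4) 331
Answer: 2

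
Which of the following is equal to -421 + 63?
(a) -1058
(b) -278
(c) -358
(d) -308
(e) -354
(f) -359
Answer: c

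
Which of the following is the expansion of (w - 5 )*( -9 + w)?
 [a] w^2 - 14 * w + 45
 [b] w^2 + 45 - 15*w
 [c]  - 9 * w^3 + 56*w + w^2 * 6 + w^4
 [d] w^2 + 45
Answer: a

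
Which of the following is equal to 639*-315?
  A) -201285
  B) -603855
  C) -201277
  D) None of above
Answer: A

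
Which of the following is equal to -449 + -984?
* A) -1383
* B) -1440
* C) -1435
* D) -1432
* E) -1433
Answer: E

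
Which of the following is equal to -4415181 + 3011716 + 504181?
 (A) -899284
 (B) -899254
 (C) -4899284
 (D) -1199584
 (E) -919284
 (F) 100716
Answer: A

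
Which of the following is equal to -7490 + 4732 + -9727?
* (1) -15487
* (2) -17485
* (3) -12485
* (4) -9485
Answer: 3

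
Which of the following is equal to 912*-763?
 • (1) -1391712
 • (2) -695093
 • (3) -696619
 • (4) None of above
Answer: 4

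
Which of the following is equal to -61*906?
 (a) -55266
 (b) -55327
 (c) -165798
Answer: a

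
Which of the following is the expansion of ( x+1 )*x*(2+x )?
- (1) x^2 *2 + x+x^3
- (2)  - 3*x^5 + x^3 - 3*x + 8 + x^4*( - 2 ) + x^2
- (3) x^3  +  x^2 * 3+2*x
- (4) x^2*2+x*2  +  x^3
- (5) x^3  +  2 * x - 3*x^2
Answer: 3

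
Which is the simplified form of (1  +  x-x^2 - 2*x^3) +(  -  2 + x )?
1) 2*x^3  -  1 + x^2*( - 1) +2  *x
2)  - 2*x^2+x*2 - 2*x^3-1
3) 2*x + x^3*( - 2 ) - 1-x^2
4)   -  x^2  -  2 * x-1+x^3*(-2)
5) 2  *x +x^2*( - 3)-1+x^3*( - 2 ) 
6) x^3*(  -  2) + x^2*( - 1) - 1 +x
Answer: 3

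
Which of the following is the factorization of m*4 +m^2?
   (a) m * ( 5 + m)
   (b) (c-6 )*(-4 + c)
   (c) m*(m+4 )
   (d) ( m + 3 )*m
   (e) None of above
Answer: c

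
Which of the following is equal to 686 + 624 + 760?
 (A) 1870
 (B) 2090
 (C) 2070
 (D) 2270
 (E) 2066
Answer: C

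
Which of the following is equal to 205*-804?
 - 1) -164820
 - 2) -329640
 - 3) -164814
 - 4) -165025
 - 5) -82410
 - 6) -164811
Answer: 1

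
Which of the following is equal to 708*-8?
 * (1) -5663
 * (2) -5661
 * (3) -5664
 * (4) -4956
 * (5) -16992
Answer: 3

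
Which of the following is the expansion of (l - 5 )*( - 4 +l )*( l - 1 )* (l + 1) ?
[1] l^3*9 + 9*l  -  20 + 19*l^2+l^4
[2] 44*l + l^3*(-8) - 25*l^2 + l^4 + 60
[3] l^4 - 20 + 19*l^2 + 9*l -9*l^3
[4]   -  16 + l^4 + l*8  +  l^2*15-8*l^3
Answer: 3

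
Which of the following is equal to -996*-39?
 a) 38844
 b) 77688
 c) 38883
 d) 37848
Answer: a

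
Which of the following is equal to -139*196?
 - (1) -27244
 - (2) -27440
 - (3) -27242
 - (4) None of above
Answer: 1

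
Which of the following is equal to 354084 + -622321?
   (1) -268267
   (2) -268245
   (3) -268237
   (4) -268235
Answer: 3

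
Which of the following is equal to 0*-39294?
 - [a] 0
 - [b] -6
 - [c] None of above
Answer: a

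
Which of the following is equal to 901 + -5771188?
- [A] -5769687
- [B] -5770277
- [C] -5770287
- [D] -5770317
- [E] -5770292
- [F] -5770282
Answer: C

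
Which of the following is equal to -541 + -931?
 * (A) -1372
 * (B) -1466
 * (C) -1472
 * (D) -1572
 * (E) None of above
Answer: C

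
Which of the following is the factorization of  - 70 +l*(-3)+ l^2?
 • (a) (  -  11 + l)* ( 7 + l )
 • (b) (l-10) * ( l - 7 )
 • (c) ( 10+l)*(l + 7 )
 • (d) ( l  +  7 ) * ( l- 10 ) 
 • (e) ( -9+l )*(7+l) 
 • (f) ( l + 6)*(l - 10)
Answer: d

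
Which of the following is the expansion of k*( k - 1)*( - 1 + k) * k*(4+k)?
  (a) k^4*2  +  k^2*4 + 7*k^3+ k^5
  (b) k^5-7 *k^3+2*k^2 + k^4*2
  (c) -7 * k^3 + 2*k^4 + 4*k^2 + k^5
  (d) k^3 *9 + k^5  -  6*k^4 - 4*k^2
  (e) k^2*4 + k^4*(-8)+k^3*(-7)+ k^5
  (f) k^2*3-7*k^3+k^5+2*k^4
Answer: c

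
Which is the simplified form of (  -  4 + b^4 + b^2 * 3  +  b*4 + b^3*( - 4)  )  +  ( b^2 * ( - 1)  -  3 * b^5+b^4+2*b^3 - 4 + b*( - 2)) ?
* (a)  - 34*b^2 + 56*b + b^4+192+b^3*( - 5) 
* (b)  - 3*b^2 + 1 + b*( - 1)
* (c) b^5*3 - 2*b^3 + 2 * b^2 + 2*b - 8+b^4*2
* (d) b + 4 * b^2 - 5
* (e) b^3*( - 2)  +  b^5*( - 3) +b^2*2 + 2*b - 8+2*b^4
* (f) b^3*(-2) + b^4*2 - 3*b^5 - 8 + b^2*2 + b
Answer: e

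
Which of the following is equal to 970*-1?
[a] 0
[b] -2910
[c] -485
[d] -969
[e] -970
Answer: e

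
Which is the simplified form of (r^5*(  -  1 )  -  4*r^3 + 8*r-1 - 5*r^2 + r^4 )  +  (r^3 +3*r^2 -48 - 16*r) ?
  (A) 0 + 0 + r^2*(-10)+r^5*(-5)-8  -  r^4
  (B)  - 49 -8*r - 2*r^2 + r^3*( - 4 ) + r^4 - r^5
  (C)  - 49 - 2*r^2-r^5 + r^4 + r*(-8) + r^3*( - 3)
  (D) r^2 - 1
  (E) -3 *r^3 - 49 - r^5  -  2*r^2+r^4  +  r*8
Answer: C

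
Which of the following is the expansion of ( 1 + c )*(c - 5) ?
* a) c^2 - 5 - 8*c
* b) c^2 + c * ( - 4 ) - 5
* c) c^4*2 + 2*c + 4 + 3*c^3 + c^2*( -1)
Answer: b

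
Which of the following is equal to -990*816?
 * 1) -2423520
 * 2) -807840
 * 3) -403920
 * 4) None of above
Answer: 2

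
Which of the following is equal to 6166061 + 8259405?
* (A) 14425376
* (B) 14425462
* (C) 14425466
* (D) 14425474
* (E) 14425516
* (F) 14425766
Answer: C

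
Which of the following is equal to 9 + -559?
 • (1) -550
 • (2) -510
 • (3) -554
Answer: 1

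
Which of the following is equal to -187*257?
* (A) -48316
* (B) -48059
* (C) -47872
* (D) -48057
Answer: B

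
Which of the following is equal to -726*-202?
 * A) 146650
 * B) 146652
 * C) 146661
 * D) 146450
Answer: B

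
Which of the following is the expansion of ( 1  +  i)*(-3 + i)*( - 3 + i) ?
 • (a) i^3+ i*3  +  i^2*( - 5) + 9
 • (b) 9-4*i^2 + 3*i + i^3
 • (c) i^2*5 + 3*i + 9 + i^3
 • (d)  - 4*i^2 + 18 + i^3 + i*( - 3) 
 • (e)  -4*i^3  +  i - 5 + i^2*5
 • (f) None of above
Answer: a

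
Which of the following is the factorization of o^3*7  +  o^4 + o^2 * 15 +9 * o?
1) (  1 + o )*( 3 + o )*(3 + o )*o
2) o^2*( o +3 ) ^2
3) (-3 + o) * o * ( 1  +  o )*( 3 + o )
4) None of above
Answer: 1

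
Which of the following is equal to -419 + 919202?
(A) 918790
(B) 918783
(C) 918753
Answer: B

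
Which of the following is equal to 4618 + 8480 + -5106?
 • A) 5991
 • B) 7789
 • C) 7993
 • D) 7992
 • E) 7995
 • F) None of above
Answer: D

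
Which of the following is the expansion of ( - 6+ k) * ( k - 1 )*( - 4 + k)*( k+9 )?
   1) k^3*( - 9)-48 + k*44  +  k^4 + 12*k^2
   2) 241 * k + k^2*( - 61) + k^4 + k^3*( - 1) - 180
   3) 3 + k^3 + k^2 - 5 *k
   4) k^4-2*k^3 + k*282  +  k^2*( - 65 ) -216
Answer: 4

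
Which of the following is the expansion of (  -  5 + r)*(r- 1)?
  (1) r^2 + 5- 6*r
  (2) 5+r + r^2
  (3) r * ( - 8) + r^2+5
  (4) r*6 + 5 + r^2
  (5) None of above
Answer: 1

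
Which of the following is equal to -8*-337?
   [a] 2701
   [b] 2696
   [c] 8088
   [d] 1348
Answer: b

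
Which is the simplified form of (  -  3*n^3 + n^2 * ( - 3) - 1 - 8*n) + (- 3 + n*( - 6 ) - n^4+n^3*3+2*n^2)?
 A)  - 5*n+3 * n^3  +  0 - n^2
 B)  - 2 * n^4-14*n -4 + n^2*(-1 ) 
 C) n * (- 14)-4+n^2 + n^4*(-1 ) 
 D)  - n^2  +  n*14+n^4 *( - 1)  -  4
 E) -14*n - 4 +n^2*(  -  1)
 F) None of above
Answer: F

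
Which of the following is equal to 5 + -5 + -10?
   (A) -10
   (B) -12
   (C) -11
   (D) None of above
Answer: A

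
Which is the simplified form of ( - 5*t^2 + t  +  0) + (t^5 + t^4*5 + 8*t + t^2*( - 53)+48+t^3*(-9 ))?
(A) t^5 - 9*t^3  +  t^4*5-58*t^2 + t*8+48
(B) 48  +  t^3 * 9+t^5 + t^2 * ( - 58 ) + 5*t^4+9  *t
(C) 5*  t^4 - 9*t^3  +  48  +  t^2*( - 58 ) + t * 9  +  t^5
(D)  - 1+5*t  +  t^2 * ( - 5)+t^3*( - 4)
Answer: C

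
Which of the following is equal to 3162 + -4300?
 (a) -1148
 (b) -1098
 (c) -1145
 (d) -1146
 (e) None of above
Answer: e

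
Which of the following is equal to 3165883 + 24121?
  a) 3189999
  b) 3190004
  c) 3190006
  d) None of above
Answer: b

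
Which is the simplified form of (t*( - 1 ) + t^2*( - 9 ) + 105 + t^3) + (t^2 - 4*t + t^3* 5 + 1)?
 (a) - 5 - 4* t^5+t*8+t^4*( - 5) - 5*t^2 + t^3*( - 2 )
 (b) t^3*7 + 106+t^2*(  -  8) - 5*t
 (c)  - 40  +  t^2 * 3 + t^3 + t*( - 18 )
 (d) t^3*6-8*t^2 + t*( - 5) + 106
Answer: d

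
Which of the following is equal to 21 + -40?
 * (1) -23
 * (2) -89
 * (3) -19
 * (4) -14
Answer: 3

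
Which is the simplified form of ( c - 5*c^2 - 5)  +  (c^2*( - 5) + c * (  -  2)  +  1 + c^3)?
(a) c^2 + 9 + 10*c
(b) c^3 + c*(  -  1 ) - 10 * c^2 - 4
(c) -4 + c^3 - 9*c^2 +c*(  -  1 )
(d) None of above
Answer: b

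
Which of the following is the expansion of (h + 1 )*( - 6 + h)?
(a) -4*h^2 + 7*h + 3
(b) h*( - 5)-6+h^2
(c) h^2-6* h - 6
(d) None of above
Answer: b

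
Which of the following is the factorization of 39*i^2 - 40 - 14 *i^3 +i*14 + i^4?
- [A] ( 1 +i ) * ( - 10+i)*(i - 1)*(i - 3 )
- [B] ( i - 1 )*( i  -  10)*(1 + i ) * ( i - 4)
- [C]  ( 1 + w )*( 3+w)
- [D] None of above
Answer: B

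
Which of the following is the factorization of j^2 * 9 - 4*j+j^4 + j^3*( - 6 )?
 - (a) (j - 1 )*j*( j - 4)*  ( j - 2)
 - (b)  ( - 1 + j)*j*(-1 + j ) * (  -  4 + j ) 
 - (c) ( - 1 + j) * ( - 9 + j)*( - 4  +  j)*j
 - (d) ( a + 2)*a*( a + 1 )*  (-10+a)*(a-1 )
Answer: b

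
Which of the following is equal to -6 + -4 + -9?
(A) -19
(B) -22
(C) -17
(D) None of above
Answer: A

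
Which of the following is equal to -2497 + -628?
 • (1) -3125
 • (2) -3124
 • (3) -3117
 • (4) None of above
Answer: 1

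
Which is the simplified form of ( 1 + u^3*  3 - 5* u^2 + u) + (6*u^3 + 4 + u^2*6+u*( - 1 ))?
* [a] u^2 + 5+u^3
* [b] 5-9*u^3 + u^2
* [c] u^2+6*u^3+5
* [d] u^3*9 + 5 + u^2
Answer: d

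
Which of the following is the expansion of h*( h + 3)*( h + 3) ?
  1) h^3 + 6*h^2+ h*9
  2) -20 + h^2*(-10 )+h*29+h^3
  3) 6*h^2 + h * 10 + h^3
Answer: 1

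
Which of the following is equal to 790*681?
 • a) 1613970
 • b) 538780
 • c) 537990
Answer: c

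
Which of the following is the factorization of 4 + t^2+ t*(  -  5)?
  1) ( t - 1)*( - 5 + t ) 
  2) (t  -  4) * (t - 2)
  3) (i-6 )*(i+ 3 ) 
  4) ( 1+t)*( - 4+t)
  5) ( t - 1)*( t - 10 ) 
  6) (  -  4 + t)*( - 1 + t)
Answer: 6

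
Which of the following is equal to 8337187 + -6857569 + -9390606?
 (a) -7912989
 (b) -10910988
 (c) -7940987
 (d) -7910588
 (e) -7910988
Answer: e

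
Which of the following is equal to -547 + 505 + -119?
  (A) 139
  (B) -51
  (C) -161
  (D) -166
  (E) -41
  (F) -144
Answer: C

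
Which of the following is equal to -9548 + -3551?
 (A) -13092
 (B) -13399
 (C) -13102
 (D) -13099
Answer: D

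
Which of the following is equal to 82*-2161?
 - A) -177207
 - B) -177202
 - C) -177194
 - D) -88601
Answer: B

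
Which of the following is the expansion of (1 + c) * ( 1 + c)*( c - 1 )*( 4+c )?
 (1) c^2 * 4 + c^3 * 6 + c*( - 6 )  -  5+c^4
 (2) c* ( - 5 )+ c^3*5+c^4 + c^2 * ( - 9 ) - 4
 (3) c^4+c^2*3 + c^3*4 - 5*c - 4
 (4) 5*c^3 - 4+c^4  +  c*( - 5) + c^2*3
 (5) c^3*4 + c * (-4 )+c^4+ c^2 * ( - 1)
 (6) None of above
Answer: 4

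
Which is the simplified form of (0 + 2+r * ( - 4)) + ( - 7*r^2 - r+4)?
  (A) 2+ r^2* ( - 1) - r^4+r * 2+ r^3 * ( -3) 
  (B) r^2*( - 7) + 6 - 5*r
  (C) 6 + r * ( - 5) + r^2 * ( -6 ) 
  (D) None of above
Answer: B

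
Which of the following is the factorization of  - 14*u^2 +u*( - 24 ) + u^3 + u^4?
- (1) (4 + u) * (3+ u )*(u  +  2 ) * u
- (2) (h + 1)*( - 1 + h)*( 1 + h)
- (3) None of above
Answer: 3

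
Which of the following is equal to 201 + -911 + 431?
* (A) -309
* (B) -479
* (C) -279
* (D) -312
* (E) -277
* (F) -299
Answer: C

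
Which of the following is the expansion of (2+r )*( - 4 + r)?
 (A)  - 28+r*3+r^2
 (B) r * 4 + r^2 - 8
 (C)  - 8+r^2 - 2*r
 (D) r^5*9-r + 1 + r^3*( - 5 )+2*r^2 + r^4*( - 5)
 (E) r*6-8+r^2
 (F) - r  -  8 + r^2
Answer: C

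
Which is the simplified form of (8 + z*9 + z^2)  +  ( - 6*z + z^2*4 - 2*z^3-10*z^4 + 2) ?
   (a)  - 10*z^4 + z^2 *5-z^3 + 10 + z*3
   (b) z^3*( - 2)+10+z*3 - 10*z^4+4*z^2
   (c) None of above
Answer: c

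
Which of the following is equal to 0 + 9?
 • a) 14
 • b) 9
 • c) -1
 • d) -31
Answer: b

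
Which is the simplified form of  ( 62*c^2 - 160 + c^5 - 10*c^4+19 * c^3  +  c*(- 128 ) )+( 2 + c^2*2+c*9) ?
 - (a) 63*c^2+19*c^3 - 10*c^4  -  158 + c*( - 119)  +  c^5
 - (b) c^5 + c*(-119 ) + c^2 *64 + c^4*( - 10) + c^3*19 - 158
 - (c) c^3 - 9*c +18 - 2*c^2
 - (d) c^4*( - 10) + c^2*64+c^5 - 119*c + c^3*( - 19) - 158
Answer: b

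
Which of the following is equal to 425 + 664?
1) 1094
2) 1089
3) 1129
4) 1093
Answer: 2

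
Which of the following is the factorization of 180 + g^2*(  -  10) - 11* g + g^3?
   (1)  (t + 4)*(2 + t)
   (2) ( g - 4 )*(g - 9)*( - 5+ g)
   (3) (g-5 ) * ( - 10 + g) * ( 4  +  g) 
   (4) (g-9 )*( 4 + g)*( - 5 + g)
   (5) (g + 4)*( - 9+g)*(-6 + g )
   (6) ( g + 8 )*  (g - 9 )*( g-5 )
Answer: 4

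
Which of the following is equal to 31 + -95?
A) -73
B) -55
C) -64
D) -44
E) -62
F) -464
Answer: C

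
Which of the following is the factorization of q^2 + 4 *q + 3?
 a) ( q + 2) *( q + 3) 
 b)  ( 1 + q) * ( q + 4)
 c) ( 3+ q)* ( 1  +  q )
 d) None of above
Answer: c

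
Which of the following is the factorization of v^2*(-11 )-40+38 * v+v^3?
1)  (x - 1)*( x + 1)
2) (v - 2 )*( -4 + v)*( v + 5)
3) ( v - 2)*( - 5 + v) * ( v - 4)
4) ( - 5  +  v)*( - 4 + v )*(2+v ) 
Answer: 3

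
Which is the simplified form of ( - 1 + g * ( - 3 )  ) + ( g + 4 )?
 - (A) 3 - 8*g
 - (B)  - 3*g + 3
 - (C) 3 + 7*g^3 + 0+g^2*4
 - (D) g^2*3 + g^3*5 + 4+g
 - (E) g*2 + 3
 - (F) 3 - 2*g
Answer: F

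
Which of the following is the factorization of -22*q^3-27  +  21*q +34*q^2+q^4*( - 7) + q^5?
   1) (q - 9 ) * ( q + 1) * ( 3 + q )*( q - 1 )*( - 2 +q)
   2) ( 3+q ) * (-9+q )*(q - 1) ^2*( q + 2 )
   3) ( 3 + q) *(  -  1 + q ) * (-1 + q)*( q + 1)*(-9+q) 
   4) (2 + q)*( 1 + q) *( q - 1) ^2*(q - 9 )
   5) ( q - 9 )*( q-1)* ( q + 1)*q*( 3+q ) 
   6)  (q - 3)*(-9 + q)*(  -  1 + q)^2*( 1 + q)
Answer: 3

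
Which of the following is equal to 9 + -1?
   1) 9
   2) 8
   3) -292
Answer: 2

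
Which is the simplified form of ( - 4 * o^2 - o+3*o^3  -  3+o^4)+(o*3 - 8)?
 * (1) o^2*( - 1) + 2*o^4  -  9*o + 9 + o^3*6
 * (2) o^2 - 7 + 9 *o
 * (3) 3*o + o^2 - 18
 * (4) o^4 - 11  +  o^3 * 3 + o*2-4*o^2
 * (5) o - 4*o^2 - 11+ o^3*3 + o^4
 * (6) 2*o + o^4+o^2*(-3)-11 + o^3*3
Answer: 4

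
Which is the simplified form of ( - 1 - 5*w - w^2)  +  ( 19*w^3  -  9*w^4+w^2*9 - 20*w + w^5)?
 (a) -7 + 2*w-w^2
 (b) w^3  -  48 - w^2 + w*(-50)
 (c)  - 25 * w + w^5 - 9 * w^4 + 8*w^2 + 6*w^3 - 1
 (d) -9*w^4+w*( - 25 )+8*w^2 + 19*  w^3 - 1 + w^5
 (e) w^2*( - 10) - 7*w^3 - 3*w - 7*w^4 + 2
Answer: d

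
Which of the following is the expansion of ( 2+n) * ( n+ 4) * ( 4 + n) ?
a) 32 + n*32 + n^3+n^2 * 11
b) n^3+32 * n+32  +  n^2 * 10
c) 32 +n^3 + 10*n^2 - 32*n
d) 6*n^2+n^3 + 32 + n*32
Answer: b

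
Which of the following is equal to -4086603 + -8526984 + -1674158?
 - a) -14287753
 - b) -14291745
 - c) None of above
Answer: c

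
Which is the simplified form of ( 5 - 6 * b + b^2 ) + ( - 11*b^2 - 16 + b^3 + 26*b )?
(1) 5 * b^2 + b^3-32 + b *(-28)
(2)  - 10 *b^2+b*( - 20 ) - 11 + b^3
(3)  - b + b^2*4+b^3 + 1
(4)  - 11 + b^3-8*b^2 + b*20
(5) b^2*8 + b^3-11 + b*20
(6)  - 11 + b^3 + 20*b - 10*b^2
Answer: 6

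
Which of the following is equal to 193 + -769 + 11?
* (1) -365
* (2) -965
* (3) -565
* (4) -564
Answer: 3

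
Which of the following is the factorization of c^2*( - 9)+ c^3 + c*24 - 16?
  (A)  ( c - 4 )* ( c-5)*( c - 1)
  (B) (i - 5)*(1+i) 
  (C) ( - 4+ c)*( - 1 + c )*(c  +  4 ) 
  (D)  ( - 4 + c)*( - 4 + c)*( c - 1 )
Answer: D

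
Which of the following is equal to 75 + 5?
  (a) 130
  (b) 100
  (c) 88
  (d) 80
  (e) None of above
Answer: d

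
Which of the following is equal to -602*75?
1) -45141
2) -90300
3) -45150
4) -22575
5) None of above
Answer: 3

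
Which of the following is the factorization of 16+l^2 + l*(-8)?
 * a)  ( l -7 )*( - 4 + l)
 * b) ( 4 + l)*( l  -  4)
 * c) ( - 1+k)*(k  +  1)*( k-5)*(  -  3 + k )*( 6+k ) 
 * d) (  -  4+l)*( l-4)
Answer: d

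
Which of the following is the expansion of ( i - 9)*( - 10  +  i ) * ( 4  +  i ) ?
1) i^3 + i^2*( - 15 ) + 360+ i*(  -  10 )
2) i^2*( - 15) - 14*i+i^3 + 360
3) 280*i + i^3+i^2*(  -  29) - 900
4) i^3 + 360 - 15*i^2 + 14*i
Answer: 4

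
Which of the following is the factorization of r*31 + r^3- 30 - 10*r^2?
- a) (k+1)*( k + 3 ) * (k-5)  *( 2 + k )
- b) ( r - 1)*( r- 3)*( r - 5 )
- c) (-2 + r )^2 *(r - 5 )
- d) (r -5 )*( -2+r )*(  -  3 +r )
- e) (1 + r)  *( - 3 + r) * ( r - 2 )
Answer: d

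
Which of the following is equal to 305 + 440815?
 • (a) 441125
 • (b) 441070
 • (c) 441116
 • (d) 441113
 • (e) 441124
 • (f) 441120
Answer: f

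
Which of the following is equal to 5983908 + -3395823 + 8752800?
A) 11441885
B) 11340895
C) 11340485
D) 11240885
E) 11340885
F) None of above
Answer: E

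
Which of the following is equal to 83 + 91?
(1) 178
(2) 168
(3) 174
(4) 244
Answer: 3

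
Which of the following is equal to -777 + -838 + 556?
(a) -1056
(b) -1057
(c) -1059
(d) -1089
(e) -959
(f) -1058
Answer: c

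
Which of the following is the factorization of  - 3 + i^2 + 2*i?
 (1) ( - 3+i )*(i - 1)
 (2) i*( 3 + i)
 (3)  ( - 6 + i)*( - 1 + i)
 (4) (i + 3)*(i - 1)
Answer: 4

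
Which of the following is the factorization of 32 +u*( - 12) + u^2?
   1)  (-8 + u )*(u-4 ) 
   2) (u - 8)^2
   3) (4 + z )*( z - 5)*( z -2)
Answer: 1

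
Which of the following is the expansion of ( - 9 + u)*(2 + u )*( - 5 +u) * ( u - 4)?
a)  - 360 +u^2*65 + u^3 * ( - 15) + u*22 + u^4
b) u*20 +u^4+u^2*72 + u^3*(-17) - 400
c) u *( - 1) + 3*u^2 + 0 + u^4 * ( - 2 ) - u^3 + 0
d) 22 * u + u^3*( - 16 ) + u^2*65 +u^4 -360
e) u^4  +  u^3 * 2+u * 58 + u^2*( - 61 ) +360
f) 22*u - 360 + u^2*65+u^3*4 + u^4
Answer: d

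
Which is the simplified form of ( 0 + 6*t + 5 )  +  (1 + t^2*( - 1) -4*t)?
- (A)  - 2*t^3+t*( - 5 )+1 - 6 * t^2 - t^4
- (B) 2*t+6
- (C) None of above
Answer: C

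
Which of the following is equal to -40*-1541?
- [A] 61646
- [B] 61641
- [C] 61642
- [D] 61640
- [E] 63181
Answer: D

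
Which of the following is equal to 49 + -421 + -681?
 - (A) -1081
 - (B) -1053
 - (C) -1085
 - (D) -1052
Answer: B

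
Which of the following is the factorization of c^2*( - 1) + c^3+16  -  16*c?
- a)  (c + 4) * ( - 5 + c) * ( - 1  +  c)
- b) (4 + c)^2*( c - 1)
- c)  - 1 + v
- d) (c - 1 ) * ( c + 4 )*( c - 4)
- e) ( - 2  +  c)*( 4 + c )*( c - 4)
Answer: d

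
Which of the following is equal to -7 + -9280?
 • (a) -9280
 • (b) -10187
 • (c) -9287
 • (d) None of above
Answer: c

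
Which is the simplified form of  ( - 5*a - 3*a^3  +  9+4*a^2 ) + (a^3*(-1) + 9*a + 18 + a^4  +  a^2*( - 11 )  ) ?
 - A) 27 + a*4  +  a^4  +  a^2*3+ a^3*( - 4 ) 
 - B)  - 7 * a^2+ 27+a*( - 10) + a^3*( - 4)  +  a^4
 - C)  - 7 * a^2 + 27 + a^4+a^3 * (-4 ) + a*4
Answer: C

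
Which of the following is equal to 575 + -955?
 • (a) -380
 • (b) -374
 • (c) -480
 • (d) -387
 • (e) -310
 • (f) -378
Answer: a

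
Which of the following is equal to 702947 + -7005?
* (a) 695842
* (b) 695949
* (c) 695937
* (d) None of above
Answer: d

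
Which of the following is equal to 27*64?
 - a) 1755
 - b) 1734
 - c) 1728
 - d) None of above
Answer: c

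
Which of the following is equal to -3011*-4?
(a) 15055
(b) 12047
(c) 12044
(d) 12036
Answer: c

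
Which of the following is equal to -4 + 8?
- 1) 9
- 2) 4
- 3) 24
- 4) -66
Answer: 2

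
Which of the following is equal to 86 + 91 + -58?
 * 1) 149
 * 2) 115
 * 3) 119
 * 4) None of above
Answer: 3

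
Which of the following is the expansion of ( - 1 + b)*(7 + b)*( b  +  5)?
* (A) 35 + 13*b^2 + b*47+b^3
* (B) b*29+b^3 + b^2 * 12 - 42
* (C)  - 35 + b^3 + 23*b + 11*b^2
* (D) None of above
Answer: C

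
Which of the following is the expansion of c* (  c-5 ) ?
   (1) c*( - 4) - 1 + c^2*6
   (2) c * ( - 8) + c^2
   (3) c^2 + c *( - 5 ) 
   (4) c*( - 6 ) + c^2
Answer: 3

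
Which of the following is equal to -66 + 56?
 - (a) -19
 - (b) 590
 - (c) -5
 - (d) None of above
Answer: d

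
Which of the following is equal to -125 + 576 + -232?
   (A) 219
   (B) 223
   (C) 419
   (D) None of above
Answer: A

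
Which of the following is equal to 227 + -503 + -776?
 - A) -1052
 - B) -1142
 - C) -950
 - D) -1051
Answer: A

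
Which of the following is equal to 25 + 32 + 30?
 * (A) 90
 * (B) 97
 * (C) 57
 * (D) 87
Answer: D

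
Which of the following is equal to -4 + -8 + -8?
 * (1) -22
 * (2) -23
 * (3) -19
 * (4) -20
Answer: 4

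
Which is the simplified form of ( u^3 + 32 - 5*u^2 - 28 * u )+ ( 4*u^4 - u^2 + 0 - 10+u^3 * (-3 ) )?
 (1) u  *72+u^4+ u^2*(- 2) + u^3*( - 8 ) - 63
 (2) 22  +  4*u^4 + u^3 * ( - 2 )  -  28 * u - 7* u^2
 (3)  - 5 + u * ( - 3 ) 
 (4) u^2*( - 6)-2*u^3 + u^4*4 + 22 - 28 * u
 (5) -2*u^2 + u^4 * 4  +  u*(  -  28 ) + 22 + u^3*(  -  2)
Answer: 4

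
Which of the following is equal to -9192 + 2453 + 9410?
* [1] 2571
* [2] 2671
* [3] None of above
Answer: 2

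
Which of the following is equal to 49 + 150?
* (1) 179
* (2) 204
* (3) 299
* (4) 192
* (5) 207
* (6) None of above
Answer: 6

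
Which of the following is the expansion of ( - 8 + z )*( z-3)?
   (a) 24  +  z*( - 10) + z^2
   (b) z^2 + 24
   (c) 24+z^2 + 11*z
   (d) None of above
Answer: d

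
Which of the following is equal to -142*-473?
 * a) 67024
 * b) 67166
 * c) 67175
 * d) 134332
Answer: b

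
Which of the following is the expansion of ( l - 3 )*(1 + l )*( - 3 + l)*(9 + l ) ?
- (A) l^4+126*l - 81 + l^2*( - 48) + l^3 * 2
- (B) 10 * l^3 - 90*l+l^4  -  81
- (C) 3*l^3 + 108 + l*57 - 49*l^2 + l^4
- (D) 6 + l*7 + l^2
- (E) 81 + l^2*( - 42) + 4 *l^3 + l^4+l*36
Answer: E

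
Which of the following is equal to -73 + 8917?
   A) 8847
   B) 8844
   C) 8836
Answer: B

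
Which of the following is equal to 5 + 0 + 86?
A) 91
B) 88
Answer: A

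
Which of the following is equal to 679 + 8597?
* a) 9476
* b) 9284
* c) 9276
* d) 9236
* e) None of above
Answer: c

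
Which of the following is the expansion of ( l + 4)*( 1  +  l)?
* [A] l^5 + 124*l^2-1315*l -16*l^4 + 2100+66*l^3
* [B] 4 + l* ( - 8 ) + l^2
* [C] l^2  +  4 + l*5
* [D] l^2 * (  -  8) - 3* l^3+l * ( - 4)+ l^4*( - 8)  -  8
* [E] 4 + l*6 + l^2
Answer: C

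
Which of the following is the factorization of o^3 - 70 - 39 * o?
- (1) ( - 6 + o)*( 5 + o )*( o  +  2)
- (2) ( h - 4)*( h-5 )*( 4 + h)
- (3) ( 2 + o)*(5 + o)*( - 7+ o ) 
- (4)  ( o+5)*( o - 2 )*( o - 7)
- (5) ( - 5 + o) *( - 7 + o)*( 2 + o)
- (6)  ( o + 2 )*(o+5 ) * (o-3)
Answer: 3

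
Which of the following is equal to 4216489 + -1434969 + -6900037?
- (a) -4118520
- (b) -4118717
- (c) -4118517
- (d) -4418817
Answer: c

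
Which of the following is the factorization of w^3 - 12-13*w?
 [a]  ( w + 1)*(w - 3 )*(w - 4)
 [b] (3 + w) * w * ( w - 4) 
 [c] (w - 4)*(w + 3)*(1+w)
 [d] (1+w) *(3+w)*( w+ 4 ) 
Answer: c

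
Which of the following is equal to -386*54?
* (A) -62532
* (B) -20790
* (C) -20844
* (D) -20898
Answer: C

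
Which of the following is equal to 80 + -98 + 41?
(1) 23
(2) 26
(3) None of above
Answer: 1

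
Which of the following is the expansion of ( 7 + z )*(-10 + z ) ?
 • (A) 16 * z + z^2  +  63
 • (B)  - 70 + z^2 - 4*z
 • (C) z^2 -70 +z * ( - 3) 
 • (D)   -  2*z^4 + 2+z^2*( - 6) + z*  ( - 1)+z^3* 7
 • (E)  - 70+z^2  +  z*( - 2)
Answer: C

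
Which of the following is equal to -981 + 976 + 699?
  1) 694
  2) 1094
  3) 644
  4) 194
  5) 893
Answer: 1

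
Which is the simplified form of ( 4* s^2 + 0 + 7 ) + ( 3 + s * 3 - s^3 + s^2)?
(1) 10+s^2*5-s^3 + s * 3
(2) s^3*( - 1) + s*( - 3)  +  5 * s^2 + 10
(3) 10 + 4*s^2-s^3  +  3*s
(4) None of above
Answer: 1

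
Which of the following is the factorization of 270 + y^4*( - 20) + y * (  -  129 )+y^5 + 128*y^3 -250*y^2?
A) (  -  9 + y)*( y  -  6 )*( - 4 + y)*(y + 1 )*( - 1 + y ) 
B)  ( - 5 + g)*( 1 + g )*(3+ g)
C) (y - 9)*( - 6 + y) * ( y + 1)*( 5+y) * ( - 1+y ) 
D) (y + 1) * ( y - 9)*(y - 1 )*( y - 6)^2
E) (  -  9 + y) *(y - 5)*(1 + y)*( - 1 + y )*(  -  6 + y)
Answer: E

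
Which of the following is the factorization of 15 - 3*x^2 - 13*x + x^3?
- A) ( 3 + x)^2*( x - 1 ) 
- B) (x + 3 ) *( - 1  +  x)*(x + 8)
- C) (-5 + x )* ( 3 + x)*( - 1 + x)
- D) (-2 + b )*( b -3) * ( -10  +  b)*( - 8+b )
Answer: C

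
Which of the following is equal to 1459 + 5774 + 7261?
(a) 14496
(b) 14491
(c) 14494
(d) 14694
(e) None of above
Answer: c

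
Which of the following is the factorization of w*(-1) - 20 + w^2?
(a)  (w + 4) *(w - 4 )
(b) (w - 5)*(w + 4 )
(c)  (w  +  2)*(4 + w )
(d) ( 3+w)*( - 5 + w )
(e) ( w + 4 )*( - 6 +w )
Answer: b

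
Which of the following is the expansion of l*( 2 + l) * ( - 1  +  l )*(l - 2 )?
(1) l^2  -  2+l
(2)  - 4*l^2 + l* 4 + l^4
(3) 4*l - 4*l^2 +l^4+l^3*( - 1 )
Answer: 3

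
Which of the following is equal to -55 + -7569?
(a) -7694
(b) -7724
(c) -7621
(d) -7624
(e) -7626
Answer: d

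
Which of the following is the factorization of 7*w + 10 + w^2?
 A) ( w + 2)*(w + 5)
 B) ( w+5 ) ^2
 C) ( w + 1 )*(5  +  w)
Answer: A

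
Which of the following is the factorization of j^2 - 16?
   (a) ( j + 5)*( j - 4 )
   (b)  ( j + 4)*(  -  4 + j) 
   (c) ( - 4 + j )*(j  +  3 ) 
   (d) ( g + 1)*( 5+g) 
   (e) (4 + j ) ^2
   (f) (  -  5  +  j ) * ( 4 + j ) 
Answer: b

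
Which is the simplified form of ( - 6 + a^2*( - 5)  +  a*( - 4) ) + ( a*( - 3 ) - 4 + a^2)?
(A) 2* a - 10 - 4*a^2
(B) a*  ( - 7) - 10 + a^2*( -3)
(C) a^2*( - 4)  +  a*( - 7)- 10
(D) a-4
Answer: C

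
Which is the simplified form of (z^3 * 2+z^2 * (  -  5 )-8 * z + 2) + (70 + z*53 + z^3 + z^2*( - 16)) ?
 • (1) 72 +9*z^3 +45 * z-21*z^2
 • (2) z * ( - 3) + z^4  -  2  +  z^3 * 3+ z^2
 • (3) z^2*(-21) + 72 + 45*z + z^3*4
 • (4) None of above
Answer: 4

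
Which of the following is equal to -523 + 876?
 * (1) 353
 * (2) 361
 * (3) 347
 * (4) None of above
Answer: 1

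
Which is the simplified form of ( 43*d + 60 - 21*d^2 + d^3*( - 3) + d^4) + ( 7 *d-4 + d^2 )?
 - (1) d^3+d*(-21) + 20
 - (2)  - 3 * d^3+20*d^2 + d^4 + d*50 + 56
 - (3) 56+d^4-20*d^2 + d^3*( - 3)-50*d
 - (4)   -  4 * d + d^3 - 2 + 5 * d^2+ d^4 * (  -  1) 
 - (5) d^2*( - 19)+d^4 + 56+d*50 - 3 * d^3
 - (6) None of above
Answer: 6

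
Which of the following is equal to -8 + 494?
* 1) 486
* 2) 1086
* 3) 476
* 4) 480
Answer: 1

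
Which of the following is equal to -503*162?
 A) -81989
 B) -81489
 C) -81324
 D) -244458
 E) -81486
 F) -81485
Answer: E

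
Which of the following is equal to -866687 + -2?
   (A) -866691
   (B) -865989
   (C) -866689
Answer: C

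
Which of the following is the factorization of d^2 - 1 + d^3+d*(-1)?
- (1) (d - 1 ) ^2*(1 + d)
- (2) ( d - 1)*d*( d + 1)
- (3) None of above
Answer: 3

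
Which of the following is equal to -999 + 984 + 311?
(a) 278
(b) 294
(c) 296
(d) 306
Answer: c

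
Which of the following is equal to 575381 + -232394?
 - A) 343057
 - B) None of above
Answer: B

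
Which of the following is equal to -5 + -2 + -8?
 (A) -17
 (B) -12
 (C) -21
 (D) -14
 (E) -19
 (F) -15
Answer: F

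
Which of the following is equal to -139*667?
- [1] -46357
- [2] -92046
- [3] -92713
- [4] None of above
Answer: 3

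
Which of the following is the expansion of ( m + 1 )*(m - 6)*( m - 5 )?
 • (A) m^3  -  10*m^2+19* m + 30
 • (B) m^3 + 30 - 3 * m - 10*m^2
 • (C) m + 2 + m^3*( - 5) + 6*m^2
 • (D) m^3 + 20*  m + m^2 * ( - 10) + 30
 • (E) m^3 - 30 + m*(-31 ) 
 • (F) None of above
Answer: A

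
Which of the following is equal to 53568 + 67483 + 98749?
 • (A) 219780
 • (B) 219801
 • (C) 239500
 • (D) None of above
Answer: D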